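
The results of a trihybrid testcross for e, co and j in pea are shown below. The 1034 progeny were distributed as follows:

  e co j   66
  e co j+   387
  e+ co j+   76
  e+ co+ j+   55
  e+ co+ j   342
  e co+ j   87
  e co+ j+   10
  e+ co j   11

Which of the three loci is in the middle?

The two most frequent reciprocal classes, e co j+ and e+ co+ j, are the parental types, so the F1 was e co j+ / e+ co+ j.
The two rarest classes, e co+ j+ and e+ co j, are the double crossovers. Comparing them with the parentals, only the co allele has switched, so co is the middle locus and the order is e – co – j.

co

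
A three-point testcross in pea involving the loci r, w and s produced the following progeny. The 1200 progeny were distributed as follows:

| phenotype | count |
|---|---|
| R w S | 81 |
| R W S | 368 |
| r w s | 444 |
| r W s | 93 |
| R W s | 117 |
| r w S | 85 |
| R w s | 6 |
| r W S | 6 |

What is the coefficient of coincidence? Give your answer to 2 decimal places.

The two most frequent reciprocal classes, R W S and r w s, are the parental types, so the F1 was R W S / r w s.
The two rarest classes, r W S and R w s, are the double crossovers. Comparing them with the parentals, only the r allele has switched, so r is the middle locus and the order is w – r – s.
w–r: (174 + 12)/1200 = 0.1550; r–s: (202 + 12)/1200 = 0.1783.
Expected DCO frequency = 0.1550 × 0.1783 ≈ 0.02764; observed = 12/1200 ≈ 0.01000.
Coefficient of coincidence = 0.01000/0.02764 ≈ 0.36.

0.36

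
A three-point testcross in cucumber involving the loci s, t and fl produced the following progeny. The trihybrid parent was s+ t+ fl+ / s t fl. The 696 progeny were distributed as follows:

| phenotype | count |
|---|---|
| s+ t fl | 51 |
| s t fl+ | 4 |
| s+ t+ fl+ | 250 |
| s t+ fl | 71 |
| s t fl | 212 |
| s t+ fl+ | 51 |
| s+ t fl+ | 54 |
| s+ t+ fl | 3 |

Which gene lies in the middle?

fl

The two rarest classes, s+ t+ fl and s t fl+, are the double crossovers. Comparing them with the parentals, only the fl allele has switched, so fl is the middle locus and the order is s – fl – t.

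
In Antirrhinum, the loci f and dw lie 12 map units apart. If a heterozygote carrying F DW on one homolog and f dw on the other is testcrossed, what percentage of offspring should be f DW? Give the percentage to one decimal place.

6.0%

A map distance of 12 map units corresponds to a recombination frequency of 0.120.
The F1 is F DW / f dw, so f DW is a recombinant gamete class with expected frequency r/2 = 0.120/2 = 0.0600.
That is 0.0600 = 6.0% of the progeny.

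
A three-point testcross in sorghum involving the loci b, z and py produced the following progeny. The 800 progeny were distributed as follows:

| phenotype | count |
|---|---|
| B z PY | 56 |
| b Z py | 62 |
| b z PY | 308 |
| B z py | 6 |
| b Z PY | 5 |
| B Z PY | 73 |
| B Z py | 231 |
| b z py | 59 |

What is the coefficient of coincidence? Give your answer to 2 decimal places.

The two most frequent reciprocal classes, B Z py and b z PY, are the parental types, so the F1 was B Z py / b z PY.
The two rarest classes, B z py and b Z PY, are the double crossovers. Comparing them with the parentals, only the z allele has switched, so z is the middle locus and the order is py – z – b.
py–z: (132 + 11)/800 = 0.1787; z–b: (118 + 11)/800 = 0.1613.
Expected DCO frequency = 0.1787 × 0.1613 ≈ 0.02882; observed = 11/800 ≈ 0.01375.
Coefficient of coincidence = 0.01375/0.02882 ≈ 0.48.

0.48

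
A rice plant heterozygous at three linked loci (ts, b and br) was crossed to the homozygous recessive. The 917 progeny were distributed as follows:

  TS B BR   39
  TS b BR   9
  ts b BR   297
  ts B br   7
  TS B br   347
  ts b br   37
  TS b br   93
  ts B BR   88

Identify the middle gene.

ts

The two most frequent reciprocal classes, TS B br and ts b BR, are the parental types, so the F1 was TS B br / ts b BR.
The two rarest classes, ts B br and TS b BR, are the double crossovers. Comparing them with the parentals, only the ts allele has switched, so ts is the middle locus and the order is b – ts – br.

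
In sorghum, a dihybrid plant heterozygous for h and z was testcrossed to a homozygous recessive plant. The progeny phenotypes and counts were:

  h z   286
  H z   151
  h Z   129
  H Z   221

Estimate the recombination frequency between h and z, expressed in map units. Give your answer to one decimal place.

35.6 map units

The two most frequent classes, H Z (221) and h z (286), are the parental types, so the F1 was H Z / h z.
The recombinant classes are H z and h Z: 151 + 129 = 280.
Recombination frequency = 280/787 = 0.3558 ≈ 35.6%, i.e. 35.6 map units.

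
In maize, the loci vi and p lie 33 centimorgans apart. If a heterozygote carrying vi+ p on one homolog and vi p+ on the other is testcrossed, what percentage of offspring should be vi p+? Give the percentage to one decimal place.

33.5%

A map distance of 33 centimorgans corresponds to a recombination frequency of 0.330.
The F1 is vi+ p / vi p+, so vi p+ is a parental gamete class with expected frequency (1 − r)/2 = 0.670/2 = 0.3350.
That is 0.3350 = 33.5% of the progeny.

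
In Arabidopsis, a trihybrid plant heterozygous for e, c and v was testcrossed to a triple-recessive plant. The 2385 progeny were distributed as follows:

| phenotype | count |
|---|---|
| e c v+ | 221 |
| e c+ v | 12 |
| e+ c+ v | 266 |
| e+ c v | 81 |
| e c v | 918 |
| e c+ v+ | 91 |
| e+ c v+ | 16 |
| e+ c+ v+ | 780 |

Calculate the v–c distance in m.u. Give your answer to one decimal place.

21.6 m.u.

The two most frequent reciprocal classes, e+ c+ v+ and e c v, are the parental types, so the F1 was e+ c+ v+ / e c v.
The two rarest classes, e+ c v+ and e c+ v, are the double crossovers. Comparing them with the parentals, only the c allele has switched, so c is the middle locus and the order is e – c – v.
Crossovers in the c–v interval produce the single-crossover classes e+ c+ v and e c v+ (266 + 221 = 487) plus the double crossovers (28).
RF(c–v) = (487 + 28) / 2385 = 515/2385 = 0.2159 → 21.6 m.u.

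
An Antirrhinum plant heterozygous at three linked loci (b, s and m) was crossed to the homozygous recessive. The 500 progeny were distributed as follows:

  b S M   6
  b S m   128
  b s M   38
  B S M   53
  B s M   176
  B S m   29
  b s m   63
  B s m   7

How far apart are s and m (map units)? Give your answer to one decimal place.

25.8 map units

The two most frequent reciprocal classes, B s M and b S m, are the parental types, so the F1 was B s M / b S m.
The two rarest classes, B s m and b S M, are the double crossovers. Comparing them with the parentals, only the m allele has switched, so m is the middle locus and the order is b – m – s.
Crossovers in the m–s interval produce the single-crossover classes B S M and b s m (53 + 63 = 116) plus the double crossovers (13).
RF(m–s) = (116 + 13) / 500 = 129/500 = 0.2580 → 25.8 map units.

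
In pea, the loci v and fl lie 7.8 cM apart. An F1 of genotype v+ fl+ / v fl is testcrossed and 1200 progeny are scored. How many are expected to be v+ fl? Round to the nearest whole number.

A map distance of 7.8 cM corresponds to a recombination frequency of 0.078.
The F1 is v+ fl+ / v fl, so v+ fl is a recombinant gamete class with expected frequency r/2 = 0.078/2 = 0.0390.
Expected number = 0.0390 × 1200 = 46.80 ≈ 47.

47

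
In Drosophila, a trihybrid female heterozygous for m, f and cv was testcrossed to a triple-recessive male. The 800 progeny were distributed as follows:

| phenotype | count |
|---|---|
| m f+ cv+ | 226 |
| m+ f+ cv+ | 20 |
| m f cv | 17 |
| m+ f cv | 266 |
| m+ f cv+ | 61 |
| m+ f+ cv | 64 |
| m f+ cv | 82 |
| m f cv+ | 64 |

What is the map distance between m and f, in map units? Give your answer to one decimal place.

The two most frequent reciprocal classes, m+ f cv and m f+ cv+, are the parental types, so the F1 was m+ f cv / m f+ cv+.
The two rarest classes, m f cv and m+ f+ cv+, are the double crossovers. Comparing them with the parentals, only the m allele has switched, so m is the middle locus and the order is cv – m – f.
Crossovers in the m–f interval produce the single-crossover classes m+ f+ cv and m f cv+ (64 + 64 = 128) plus the double crossovers (37).
RF(m–f) = (128 + 37) / 800 = 165/800 = 0.2062 → 20.6 map units.

20.6 map units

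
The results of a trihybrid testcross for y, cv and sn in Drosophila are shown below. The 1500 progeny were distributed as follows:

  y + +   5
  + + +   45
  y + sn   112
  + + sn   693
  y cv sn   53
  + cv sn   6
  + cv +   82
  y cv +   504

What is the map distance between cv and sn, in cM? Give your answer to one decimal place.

The two most frequent reciprocal classes, y cv + and + + sn, are the parental types, so the F1 was y cv + / + + sn.
The two rarest classes, y + + and + cv sn, are the double crossovers. Comparing them with the parentals, only the cv allele has switched, so cv is the middle locus and the order is sn – cv – y.
Crossovers in the sn–cv interval produce the single-crossover classes y cv sn and + + + (53 + 45 = 98) plus the double crossovers (11).
RF(sn–cv) = (98 + 11) / 1500 = 109/1500 = 0.0727 → 7.3 cM.

7.3 cM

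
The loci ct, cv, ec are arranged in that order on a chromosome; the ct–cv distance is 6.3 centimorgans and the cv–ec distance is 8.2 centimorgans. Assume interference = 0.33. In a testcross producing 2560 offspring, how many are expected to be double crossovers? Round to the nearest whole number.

9

Map distances give recombination frequencies of 0.063 and 0.082 for the two intervals.
With interference 0.33 (so coincidence = 0.67), expected double-crossover frequency = 0.063 × 0.082 × 0.67 = 0.00346.
Expected number = 0.00346 × 2560 = 8.86 ≈ 9.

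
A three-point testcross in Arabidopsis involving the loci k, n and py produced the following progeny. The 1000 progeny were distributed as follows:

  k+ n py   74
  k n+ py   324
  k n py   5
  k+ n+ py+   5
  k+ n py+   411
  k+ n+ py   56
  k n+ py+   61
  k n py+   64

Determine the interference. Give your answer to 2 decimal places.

0.47

The two most frequent reciprocal classes, k n+ py and k+ n py+, are the parental types, so the F1 was k n+ py / k+ n py+.
The two rarest classes, k n py and k+ n+ py+, are the double crossovers. Comparing them with the parentals, only the n allele has switched, so n is the middle locus and the order is k – n – py.
k–n: (120 + 10)/1000 = 0.1300; n–py: (135 + 10)/1000 = 0.1450.
Expected DCO frequency = 0.1300 × 0.1450 ≈ 0.01885; observed = 10/1000 ≈ 0.01000.
Coefficient of coincidence = 0.01000/0.01885 ≈ 0.53; interference = 1 − 0.53 = 0.47.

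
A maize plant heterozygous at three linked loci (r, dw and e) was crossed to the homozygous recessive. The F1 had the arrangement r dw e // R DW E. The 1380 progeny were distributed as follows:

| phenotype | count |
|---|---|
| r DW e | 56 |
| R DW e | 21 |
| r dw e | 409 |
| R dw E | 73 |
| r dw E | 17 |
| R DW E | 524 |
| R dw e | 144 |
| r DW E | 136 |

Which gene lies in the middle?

e

The two rarest classes, r dw E and R DW e, are the double crossovers. Comparing them with the parentals, only the e allele has switched, so e is the middle locus and the order is dw – e – r.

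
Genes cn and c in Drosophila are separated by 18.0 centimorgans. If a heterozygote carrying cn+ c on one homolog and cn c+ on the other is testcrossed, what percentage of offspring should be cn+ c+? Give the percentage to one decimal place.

9.0%

A map distance of 18.0 centimorgans corresponds to a recombination frequency of 0.180.
The F1 is cn+ c / cn c+, so cn+ c+ is a recombinant gamete class with expected frequency r/2 = 0.180/2 = 0.0900.
That is 0.0900 = 9.0% of the progeny.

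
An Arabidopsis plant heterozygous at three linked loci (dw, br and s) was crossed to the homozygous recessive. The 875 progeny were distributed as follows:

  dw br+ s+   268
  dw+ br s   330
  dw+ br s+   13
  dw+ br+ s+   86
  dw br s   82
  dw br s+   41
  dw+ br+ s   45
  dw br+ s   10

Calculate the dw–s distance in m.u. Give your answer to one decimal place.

21.8 m.u.

The two most frequent reciprocal classes, dw br+ s+ and dw+ br s, are the parental types, so the F1 was dw br+ s+ / dw+ br s.
The two rarest classes, dw br+ s and dw+ br s+, are the double crossovers. Comparing them with the parentals, only the s allele has switched, so s is the middle locus and the order is dw – s – br.
Crossovers in the dw–s interval produce the single-crossover classes dw+ br+ s+ and dw br s (86 + 82 = 168) plus the double crossovers (23).
RF(dw–s) = (168 + 23) / 875 = 191/875 = 0.2183 → 21.8 m.u.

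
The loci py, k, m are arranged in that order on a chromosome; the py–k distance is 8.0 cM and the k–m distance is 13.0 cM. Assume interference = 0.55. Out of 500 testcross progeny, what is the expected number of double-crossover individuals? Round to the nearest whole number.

Map distances give recombination frequencies of 0.080 and 0.130 for the two intervals.
With interference 0.55 (so coincidence = 0.45), expected double-crossover frequency = 0.080 × 0.130 × 0.45 = 0.00468.
Expected number = 0.00468 × 500 = 2.34 ≈ 2.

2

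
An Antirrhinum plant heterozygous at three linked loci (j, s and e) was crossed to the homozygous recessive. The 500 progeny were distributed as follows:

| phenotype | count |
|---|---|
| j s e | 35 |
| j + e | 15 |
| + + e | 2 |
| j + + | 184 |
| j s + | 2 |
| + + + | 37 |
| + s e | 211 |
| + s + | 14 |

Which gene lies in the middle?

s

The two most frequent reciprocal classes, j + + and + s e, are the parental types, so the F1 was j + + / + s e.
The two rarest classes, j s + and + + e, are the double crossovers. Comparing them with the parentals, only the s allele has switched, so s is the middle locus and the order is j – s – e.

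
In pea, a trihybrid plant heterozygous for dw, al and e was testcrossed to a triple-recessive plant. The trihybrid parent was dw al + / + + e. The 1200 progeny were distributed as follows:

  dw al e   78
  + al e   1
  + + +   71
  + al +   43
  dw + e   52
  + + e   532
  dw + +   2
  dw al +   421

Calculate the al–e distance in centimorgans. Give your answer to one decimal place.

12.7 centimorgans

The two rarest classes, dw + + and + al e, are the double crossovers. Comparing them with the parentals, only the al allele has switched, so al is the middle locus and the order is dw – al – e.
Crossovers in the al–e interval produce the single-crossover classes dw al e and + + + (78 + 71 = 149) plus the double crossovers (3).
RF(al–e) = (149 + 3) / 1200 = 152/1200 = 0.1267 → 12.7 centimorgans.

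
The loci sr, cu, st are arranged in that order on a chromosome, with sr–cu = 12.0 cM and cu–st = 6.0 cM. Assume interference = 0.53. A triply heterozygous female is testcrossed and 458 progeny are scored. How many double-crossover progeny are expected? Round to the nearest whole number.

2

Map distances give recombination frequencies of 0.120 and 0.060 for the two intervals.
With interference 0.53 (so coincidence = 0.47), expected double-crossover frequency = 0.120 × 0.060 × 0.47 = 0.00338.
Expected number = 0.00338 × 458 = 1.55 ≈ 2.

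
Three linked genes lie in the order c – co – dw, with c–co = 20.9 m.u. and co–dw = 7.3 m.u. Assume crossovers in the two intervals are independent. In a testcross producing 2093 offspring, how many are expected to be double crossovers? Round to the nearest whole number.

32

Map distances give recombination frequencies of 0.209 and 0.073 for the two intervals.
With no interference, expected double-crossover frequency = 0.209 × 0.073 = 0.01526.
Expected number = 0.01526 × 2093 = 31.93 ≈ 32.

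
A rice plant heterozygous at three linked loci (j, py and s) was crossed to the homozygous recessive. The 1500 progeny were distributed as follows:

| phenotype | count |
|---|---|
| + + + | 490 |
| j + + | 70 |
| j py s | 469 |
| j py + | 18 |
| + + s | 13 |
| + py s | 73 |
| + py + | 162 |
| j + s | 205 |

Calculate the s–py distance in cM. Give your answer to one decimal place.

26.5 cM

The two most frequent reciprocal classes, j py s and + + +, are the parental types, so the F1 was j py s / + + +.
The two rarest classes, j py + and + + s, are the double crossovers. Comparing them with the parentals, only the s allele has switched, so s is the middle locus and the order is py – s – j.
Crossovers in the py–s interval produce the single-crossover classes j + s and + py + (205 + 162 = 367) plus the double crossovers (31).
RF(py–s) = (367 + 31) / 1500 = 398/1500 = 0.2653 → 26.5 cM.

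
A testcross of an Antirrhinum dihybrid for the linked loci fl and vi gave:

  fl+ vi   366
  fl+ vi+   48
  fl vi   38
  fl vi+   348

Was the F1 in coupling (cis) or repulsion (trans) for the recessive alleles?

trans

The two most frequent classes are fl+ vi (366) and fl vi+ (348); these are the parental (non-recombinant) types.
So the F1 carried fl+ vi on one chromosome and fl vi+ on the other — the recessive alleles are on opposite chromosomes (trans / repulsion).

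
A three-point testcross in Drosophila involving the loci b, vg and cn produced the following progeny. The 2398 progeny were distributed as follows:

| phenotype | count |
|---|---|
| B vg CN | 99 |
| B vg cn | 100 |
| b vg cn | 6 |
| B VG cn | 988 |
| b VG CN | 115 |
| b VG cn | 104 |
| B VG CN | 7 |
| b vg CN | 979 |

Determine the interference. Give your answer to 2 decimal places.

The two most frequent reciprocal classes, b vg CN and B VG cn, are the parental types, so the F1 was b vg CN / B VG cn.
The two rarest classes, b vg cn and B VG CN, are the double crossovers. Comparing them with the parentals, only the cn allele has switched, so cn is the middle locus and the order is b – cn – vg.
b–cn: (203 + 13)/2398 = 0.0901; cn–vg: (215 + 13)/2398 = 0.0951.
Expected DCO frequency = 0.0901 × 0.0951 ≈ 0.00857; observed = 13/2398 ≈ 0.00542.
Coefficient of coincidence = 0.00542/0.00857 ≈ 0.63; interference = 1 − 0.63 = 0.37.

0.37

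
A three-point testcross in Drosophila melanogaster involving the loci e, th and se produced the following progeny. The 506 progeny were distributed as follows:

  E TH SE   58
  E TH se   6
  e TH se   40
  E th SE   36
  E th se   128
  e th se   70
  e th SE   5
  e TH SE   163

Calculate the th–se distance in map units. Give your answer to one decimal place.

The two most frequent reciprocal classes, E th se and e TH SE, are the parental types, so the F1 was E th se / e TH SE.
The two rarest classes, E TH se and e th SE, are the double crossovers. Comparing them with the parentals, only the th allele has switched, so th is the middle locus and the order is e – th – se.
Crossovers in the th–se interval produce the single-crossover classes E th SE and e TH se (36 + 40 = 76) plus the double crossovers (11).
RF(th–se) = (76 + 11) / 506 = 87/506 = 0.1719 → 17.2 map units.

17.2 map units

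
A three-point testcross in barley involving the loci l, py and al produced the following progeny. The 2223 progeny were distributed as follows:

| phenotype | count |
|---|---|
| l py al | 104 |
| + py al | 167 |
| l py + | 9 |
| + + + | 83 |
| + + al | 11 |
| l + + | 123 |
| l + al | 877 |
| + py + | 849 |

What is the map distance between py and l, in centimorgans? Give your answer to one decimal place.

The two most frequent reciprocal classes, + py + and l + al, are the parental types, so the F1 was + py + / l + al.
The two rarest classes, l py + and + + al, are the double crossovers. Comparing them with the parentals, only the l allele has switched, so l is the middle locus and the order is py – l – al.
Crossovers in the py–l interval produce the single-crossover classes + + + and l py al (83 + 104 = 187) plus the double crossovers (20).
RF(py–l) = (187 + 20) / 2223 = 207/2223 = 0.0931 → 9.3 centimorgans.

9.3 centimorgans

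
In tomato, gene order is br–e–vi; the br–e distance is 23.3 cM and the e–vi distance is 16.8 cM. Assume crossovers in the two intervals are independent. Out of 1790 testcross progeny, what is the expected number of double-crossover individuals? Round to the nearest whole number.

70

Map distances give recombination frequencies of 0.233 and 0.168 for the two intervals.
With no interference, expected double-crossover frequency = 0.233 × 0.168 = 0.03914.
Expected number = 0.03914 × 1790 = 70.07 ≈ 70.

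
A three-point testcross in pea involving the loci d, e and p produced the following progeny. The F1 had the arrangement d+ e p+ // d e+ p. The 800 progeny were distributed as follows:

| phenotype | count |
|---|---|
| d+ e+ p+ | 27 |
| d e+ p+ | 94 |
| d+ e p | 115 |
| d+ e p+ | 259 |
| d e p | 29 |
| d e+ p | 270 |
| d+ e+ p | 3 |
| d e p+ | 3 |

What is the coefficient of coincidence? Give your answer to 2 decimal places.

0.36

The two rarest classes, d e p+ and d+ e+ p, are the double crossovers. Comparing them with the parentals, only the d allele has switched, so d is the middle locus and the order is e – d – p.
e–d: (56 + 6)/800 = 0.0775; d–p: (209 + 6)/800 = 0.2687.
Expected DCO frequency = 0.0775 × 0.2687 ≈ 0.02082; observed = 6/800 ≈ 0.00750.
Coefficient of coincidence = 0.00750/0.02082 ≈ 0.36.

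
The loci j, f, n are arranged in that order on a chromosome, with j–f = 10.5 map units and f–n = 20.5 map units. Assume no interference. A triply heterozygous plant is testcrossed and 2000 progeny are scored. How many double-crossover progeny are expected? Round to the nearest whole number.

43

Map distances give recombination frequencies of 0.105 and 0.205 for the two intervals.
With no interference, expected double-crossover frequency = 0.105 × 0.205 = 0.02152.
Expected number = 0.02152 × 2000 = 43.05 ≈ 43.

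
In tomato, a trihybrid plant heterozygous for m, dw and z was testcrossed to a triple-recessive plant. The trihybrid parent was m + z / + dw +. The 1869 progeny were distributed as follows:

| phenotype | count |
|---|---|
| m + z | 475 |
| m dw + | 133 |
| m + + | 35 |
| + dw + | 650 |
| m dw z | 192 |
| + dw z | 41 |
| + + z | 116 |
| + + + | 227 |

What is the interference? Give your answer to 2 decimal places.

The two rarest classes, m + + and + dw z, are the double crossovers. Comparing them with the parentals, only the z allele has switched, so z is the middle locus and the order is dw – z – m.
dw–z: (419 + 76)/1869 = 0.2648; z–m: (249 + 76)/1869 = 0.1739.
Expected DCO frequency = 0.2648 × 0.1739 ≈ 0.04605; observed = 76/1869 ≈ 0.04066.
Coefficient of coincidence = 0.04066/0.04605 ≈ 0.88; interference = 1 − 0.88 = 0.12.

0.12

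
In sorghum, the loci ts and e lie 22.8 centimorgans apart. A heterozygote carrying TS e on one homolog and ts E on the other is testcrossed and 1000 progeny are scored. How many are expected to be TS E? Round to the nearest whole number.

A map distance of 22.8 centimorgans corresponds to a recombination frequency of 0.228.
The F1 is TS e / ts E, so TS E is a recombinant gamete class with expected frequency r/2 = 0.228/2 = 0.1140.
Expected number = 0.1140 × 1000 = 114.00 ≈ 114.

114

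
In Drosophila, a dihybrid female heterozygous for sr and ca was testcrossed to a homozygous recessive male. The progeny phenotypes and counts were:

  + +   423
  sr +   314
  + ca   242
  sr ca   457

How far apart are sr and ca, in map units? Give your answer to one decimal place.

The two most frequent classes, + + (423) and sr ca (457), are the parental types, so the F1 was + + / sr ca.
The recombinant classes are + ca and sr +: 242 + 314 = 556.
Recombination frequency = 556/1436 = 0.3872 ≈ 38.7%, i.e. 38.7 map units.

38.7 map units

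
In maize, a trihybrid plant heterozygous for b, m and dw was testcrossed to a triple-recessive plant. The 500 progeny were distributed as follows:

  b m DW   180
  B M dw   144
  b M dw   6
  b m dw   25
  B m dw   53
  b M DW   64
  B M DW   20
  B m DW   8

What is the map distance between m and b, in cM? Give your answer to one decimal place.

26.2 cM

The two most frequent reciprocal classes, B M dw and b m DW, are the parental types, so the F1 was B M dw / b m DW.
The two rarest classes, b M dw and B m DW, are the double crossovers. Comparing them with the parentals, only the b allele has switched, so b is the middle locus and the order is dw – b – m.
Crossovers in the b–m interval produce the single-crossover classes B m dw and b M DW (53 + 64 = 117) plus the double crossovers (14).
RF(b–m) = (117 + 14) / 500 = 131/500 = 0.2620 → 26.2 cM.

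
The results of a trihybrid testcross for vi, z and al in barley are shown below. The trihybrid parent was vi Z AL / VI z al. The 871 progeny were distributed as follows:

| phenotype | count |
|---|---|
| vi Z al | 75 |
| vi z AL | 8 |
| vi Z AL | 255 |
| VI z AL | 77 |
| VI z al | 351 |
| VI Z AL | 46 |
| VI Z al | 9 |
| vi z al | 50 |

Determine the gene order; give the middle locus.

z

The two rarest classes, vi z AL and VI Z al, are the double crossovers. Comparing them with the parentals, only the z allele has switched, so z is the middle locus and the order is vi – z – al.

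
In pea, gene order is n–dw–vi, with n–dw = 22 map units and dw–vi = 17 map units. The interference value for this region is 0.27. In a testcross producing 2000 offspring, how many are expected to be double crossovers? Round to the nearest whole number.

Map distances give recombination frequencies of 0.220 and 0.170 for the two intervals.
With interference 0.27 (so coincidence = 0.73), expected double-crossover frequency = 0.220 × 0.170 × 0.73 = 0.02730.
Expected number = 0.02730 × 2000 = 54.60 ≈ 55.

55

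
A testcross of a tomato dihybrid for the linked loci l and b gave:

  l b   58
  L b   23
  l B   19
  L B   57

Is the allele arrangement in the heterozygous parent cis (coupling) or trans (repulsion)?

cis

The two most frequent classes are L B (57) and l b (58); these are the parental (non-recombinant) types.
So the F1 carried L B on one chromosome and l b on the other — the recessive alleles are on the same chromosome (cis / coupling).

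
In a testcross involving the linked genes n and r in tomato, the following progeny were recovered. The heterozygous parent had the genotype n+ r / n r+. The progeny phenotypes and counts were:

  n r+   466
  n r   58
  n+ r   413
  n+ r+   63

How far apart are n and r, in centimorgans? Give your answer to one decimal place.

The recombinant classes are n+ r+ and n r: 63 + 58 = 121.
Recombination frequency = 121/1000 = 0.1210 ≈ 12.1%, i.e. 12.1 centimorgans.

12.1 centimorgans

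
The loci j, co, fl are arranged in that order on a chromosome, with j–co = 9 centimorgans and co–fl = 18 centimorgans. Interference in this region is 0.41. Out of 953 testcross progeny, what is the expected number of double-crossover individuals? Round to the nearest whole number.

9

Map distances give recombination frequencies of 0.090 and 0.180 for the two intervals.
With interference 0.41 (so coincidence = 0.59), expected double-crossover frequency = 0.090 × 0.180 × 0.59 = 0.00956.
Expected number = 0.00956 × 953 = 9.11 ≈ 9.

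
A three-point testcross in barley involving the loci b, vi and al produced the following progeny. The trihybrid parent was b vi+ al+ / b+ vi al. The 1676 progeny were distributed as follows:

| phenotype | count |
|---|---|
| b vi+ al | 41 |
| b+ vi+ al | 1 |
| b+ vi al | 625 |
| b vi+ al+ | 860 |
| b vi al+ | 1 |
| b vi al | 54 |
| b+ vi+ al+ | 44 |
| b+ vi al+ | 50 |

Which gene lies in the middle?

vi

The two rarest classes, b vi al+ and b+ vi+ al, are the double crossovers. Comparing them with the parentals, only the vi allele has switched, so vi is the middle locus and the order is al – vi – b.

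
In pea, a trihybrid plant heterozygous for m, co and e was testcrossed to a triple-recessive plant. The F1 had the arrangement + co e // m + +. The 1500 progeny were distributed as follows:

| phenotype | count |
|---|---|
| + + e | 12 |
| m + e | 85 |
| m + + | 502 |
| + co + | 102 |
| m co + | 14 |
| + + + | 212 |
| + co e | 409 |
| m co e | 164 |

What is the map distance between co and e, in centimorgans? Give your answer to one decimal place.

14.2 centimorgans

The two rarest classes, + + e and m co +, are the double crossovers. Comparing them with the parentals, only the co allele has switched, so co is the middle locus and the order is e – co – m.
Crossovers in the e–co interval produce the single-crossover classes + co + and m + e (102 + 85 = 187) plus the double crossovers (26).
RF(e–co) = (187 + 26) / 1500 = 213/1500 = 0.1420 → 14.2 centimorgans.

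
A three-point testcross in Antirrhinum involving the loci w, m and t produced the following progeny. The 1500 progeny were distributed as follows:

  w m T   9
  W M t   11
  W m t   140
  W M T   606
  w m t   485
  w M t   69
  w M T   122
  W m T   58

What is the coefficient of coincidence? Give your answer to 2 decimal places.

The two most frequent reciprocal classes, w m t and W M T, are the parental types, so the F1 was w m t / W M T.
The two rarest classes, w m T and W M t, are the double crossovers. Comparing them with the parentals, only the t allele has switched, so t is the middle locus and the order is w – t – m.
w–t: (262 + 20)/1500 = 0.1880; t–m: (127 + 20)/1500 = 0.0980.
Expected DCO frequency = 0.1880 × 0.0980 ≈ 0.01842; observed = 20/1500 ≈ 0.01333.
Coefficient of coincidence = 0.01333/0.01842 ≈ 0.72.

0.72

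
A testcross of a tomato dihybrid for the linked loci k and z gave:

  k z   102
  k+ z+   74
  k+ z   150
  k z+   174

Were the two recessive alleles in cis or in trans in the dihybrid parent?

trans

The two most frequent classes are k+ z (150) and k z+ (174); these are the parental (non-recombinant) types.
So the F1 carried k+ z on one chromosome and k z+ on the other — the recessive alleles are on opposite chromosomes (trans / repulsion).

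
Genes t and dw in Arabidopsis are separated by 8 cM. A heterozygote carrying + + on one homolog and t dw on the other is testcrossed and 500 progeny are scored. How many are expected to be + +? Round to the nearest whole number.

A map distance of 8 cM corresponds to a recombination frequency of 0.080.
The F1 is + + / t dw, so + + is a parental gamete class with expected frequency (1 − r)/2 = 0.920/2 = 0.4600.
Expected number = 0.4600 × 500 = 230.00 ≈ 230.

230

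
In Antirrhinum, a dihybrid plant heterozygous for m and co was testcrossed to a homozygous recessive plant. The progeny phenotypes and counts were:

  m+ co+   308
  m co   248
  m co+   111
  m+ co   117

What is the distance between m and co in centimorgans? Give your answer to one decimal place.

The two most frequent classes, m+ co+ (308) and m co (248), are the parental types, so the F1 was m+ co+ / m co.
The recombinant classes are m+ co and m co+: 117 + 111 = 228.
Recombination frequency = 228/784 = 0.2908 ≈ 29.1%, i.e. 29.1 centimorgans.

29.1 centimorgans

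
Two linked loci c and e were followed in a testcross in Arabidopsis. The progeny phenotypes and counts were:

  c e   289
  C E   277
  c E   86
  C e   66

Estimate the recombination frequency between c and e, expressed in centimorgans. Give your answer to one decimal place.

21.2 centimorgans

The two most frequent classes, C E (277) and c e (289), are the parental types, so the F1 was C E / c e.
The recombinant classes are C e and c E: 66 + 86 = 152.
Recombination frequency = 152/718 = 0.2117 ≈ 21.2%, i.e. 21.2 centimorgans.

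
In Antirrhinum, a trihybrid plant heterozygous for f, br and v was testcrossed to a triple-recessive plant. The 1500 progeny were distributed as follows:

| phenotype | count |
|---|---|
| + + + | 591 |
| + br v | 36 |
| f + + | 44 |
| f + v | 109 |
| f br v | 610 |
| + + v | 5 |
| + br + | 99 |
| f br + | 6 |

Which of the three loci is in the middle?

v

The two most frequent reciprocal classes, f br v and + + +, are the parental types, so the F1 was f br v / + + +.
The two rarest classes, f br + and + + v, are the double crossovers. Comparing them with the parentals, only the v allele has switched, so v is the middle locus and the order is f – v – br.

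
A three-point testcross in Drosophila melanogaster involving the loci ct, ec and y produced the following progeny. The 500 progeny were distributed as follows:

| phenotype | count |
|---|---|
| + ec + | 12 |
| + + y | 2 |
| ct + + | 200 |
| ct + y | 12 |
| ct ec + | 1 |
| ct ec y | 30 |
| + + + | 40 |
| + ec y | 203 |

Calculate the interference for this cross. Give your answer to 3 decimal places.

The two most frequent reciprocal classes, + ec y and ct + +, are the parental types, so the F1 was + ec y / ct + +.
The two rarest classes, + + y and ct ec +, are the double crossovers. Comparing them with the parentals, only the ec allele has switched, so ec is the middle locus and the order is ct – ec – y.
ct–ec: (70 + 3)/500 = 0.1460; ec–y: (24 + 3)/500 = 0.0540.
Expected DCO frequency = 0.1460 × 0.0540 ≈ 0.00788; observed = 3/500 ≈ 0.00600.
Coefficient of coincidence = 0.00600/0.00788 ≈ 0.761; interference = 1 − 0.761 = 0.239.

0.239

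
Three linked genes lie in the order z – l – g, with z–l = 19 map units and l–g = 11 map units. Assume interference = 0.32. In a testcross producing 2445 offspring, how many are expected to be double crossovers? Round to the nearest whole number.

35

Map distances give recombination frequencies of 0.190 and 0.110 for the two intervals.
With interference 0.32 (so coincidence = 0.68), expected double-crossover frequency = 0.190 × 0.110 × 0.68 = 0.01421.
Expected number = 0.01421 × 2445 = 34.75 ≈ 35.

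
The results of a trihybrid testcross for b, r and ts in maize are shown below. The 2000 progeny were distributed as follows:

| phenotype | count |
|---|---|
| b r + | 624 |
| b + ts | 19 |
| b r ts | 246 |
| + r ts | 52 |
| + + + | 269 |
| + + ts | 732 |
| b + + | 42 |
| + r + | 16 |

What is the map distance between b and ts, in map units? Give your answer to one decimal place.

The two most frequent reciprocal classes, + + ts and b r +, are the parental types, so the F1 was + + ts / b r +.
The two rarest classes, b + ts and + r +, are the double crossovers. Comparing them with the parentals, only the b allele has switched, so b is the middle locus and the order is ts – b – r.
Crossovers in the ts–b interval produce the single-crossover classes + + + and b r ts (269 + 246 = 515) plus the double crossovers (35).
RF(ts–b) = (515 + 35) / 2000 = 550/2000 = 0.2750 → 27.5 map units.

27.5 map units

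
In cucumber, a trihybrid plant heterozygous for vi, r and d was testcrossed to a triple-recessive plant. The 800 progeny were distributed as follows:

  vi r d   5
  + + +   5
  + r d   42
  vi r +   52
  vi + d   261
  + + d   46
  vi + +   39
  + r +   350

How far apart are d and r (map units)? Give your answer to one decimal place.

11.4 map units

The two most frequent reciprocal classes, vi + d and + r +, are the parental types, so the F1 was vi + d / + r +.
The two rarest classes, vi r d and + + +, are the double crossovers. Comparing them with the parentals, only the r allele has switched, so r is the middle locus and the order is d – r – vi.
Crossovers in the d–r interval produce the single-crossover classes vi + + and + r d (39 + 42 = 81) plus the double crossovers (10).
RF(d–r) = (81 + 10) / 800 = 91/800 = 0.1138 → 11.4 map units.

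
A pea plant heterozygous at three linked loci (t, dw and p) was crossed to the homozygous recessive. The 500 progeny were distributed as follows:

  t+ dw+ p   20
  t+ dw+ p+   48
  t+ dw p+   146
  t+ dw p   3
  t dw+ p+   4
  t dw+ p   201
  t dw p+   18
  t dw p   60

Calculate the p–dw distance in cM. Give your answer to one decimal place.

The two most frequent reciprocal classes, t dw+ p and t+ dw p+, are the parental types, so the F1 was t dw+ p / t+ dw p+.
The two rarest classes, t dw+ p+ and t+ dw p, are the double crossovers. Comparing them with the parentals, only the p allele has switched, so p is the middle locus and the order is dw – p – t.
Crossovers in the dw–p interval produce the single-crossover classes t dw p and t+ dw+ p+ (60 + 48 = 108) plus the double crossovers (7).
RF(dw–p) = (108 + 7) / 500 = 115/500 = 0.2300 → 23.0 cM.

23.0 cM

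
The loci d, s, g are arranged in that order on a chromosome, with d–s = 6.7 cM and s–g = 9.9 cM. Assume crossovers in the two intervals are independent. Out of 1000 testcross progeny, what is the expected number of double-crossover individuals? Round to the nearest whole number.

7

Map distances give recombination frequencies of 0.067 and 0.099 for the two intervals.
With no interference, expected double-crossover frequency = 0.067 × 0.099 = 0.00663.
Expected number = 0.00663 × 1000 = 6.63 ≈ 7.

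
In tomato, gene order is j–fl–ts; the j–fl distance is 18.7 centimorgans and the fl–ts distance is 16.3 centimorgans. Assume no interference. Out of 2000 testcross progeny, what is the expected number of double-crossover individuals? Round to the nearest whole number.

Map distances give recombination frequencies of 0.187 and 0.163 for the two intervals.
With no interference, expected double-crossover frequency = 0.187 × 0.163 = 0.03048.
Expected number = 0.03048 × 2000 = 60.96 ≈ 61.

61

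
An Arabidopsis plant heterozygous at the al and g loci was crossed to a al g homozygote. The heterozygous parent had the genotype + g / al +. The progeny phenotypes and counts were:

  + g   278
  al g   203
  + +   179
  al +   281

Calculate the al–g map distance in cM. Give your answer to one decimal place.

The recombinant classes are + + and al g: 179 + 203 = 382.
Recombination frequency = 382/941 = 0.4060 ≈ 40.6%, i.e. 40.6 cM.

40.6 cM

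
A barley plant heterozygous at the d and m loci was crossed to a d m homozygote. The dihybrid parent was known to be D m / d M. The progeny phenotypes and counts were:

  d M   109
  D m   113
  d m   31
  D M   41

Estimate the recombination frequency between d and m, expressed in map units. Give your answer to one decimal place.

The recombinant classes are D M and d m: 41 + 31 = 72.
Recombination frequency = 72/294 = 0.2449 ≈ 24.5%, i.e. 24.5 map units.

24.5 map units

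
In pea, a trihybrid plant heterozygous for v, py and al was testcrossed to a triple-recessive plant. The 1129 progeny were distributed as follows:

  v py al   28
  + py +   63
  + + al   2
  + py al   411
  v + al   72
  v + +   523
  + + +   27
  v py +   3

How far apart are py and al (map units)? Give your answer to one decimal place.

The two most frequent reciprocal classes, + py al and v + +, are the parental types, so the F1 was + py al / v + +.
The two rarest classes, + + al and v py +, are the double crossovers. Comparing them with the parentals, only the py allele has switched, so py is the middle locus and the order is al – py – v.
Crossovers in the al–py interval produce the single-crossover classes + py + and v + al (63 + 72 = 135) plus the double crossovers (5).
RF(al–py) = (135 + 5) / 1129 = 140/1129 = 0.1240 → 12.4 map units.

12.4 map units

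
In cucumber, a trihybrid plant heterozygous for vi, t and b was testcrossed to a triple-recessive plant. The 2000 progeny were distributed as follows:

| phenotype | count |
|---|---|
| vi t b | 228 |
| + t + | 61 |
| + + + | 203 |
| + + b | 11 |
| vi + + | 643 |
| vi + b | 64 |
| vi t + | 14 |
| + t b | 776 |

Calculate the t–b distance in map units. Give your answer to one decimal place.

The two most frequent reciprocal classes, vi + + and + t b, are the parental types, so the F1 was vi + + / + t b.
The two rarest classes, vi t + and + + b, are the double crossovers. Comparing them with the parentals, only the t allele has switched, so t is the middle locus and the order is b – t – vi.
Crossovers in the b–t interval produce the single-crossover classes vi + b and + t + (64 + 61 = 125) plus the double crossovers (25).
RF(b–t) = (125 + 25) / 2000 = 150/2000 = 0.0750 → 7.5 map units.

7.5 map units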